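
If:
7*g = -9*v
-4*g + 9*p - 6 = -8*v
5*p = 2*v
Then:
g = -135/293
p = 42/293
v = 105/293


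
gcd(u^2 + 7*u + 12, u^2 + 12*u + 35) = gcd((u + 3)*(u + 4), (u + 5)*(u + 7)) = 1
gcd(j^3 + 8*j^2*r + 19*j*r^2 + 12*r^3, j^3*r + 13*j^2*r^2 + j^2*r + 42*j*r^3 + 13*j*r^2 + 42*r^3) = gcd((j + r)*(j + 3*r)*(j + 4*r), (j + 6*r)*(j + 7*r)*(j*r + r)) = 1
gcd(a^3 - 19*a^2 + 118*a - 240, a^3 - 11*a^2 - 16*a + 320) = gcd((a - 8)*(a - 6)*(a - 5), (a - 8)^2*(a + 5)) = a - 8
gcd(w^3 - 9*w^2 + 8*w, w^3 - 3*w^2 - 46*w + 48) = w^2 - 9*w + 8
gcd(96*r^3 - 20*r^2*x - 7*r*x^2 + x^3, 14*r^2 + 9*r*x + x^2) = 1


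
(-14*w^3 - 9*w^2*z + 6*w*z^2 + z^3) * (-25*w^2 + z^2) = 350*w^5 + 225*w^4*z - 164*w^3*z^2 - 34*w^2*z^3 + 6*w*z^4 + z^5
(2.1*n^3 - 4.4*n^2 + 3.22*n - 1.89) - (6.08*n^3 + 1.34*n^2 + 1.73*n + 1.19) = -3.98*n^3 - 5.74*n^2 + 1.49*n - 3.08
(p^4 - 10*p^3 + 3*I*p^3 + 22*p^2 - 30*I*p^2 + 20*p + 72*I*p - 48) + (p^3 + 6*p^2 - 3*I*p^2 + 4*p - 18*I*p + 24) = p^4 - 9*p^3 + 3*I*p^3 + 28*p^2 - 33*I*p^2 + 24*p + 54*I*p - 24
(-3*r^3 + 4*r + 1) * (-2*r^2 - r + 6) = 6*r^5 + 3*r^4 - 26*r^3 - 6*r^2 + 23*r + 6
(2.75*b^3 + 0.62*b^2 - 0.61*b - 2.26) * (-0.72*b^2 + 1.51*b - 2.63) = -1.98*b^5 + 3.7061*b^4 - 5.8571*b^3 - 0.9245*b^2 - 1.8083*b + 5.9438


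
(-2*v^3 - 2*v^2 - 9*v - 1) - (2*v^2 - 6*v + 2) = -2*v^3 - 4*v^2 - 3*v - 3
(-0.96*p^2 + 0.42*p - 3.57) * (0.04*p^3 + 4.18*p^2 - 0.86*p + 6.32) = -0.0384*p^5 - 3.996*p^4 + 2.4384*p^3 - 21.351*p^2 + 5.7246*p - 22.5624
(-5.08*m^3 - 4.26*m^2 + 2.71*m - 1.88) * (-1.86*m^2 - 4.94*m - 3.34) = 9.4488*m^5 + 33.0188*m^4 + 32.971*m^3 + 4.3378*m^2 + 0.235800000000001*m + 6.2792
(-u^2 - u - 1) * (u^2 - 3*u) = -u^4 + 2*u^3 + 2*u^2 + 3*u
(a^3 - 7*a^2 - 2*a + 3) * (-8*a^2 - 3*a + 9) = -8*a^5 + 53*a^4 + 46*a^3 - 81*a^2 - 27*a + 27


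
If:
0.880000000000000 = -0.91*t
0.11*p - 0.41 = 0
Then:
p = 3.73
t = -0.97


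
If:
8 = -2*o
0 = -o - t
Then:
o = -4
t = 4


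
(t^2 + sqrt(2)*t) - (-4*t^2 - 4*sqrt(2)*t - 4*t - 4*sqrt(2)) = 5*t^2 + 4*t + 5*sqrt(2)*t + 4*sqrt(2)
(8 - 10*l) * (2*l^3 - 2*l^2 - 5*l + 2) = -20*l^4 + 36*l^3 + 34*l^2 - 60*l + 16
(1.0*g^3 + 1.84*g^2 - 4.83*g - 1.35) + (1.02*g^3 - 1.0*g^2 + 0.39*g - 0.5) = 2.02*g^3 + 0.84*g^2 - 4.44*g - 1.85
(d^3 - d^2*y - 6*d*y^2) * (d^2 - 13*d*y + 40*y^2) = d^5 - 14*d^4*y + 47*d^3*y^2 + 38*d^2*y^3 - 240*d*y^4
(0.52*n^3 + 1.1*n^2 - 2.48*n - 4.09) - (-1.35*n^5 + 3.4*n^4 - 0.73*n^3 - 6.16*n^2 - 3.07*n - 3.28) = 1.35*n^5 - 3.4*n^4 + 1.25*n^3 + 7.26*n^2 + 0.59*n - 0.81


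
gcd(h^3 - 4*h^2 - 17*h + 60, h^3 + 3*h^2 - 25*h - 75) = h - 5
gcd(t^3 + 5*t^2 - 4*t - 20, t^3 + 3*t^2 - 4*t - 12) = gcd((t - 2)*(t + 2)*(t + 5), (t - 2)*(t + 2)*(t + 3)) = t^2 - 4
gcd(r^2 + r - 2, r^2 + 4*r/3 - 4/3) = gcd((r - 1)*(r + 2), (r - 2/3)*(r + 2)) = r + 2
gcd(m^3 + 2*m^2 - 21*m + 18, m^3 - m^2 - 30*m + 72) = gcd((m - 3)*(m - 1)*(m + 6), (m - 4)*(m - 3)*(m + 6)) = m^2 + 3*m - 18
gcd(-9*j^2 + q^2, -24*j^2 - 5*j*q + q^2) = 3*j + q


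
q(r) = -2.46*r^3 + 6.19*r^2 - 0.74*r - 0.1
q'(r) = -7.38*r^2 + 12.38*r - 0.74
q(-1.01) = 9.50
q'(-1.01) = -20.77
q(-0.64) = 3.55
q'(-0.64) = -11.69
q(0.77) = 1.88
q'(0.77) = 4.42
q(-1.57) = 25.84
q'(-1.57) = -38.37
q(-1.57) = 25.84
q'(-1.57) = -38.37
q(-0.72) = 4.56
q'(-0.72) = -13.48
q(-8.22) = 1790.55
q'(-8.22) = -601.16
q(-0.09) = 0.02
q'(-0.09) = -1.91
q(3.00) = -13.03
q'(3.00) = -30.02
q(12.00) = -3368.50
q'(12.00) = -914.90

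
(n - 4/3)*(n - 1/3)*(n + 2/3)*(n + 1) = n^4 - 5*n^2/3 - 10*n/27 + 8/27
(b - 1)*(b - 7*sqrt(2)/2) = b^2 - 7*sqrt(2)*b/2 - b + 7*sqrt(2)/2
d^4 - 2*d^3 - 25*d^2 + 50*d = d*(d - 5)*(d - 2)*(d + 5)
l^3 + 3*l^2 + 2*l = l*(l + 1)*(l + 2)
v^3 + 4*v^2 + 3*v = v*(v + 1)*(v + 3)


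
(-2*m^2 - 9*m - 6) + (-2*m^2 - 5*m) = -4*m^2 - 14*m - 6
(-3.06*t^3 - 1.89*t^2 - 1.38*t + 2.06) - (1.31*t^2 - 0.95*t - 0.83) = -3.06*t^3 - 3.2*t^2 - 0.43*t + 2.89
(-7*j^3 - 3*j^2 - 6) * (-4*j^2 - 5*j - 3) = 28*j^5 + 47*j^4 + 36*j^3 + 33*j^2 + 30*j + 18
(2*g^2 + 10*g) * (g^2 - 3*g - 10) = 2*g^4 + 4*g^3 - 50*g^2 - 100*g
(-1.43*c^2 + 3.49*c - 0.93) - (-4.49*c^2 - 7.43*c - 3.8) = 3.06*c^2 + 10.92*c + 2.87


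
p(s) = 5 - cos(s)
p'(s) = sin(s)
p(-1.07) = 4.52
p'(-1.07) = -0.88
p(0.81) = 4.31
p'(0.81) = 0.72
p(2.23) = 5.61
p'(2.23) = 0.79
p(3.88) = 5.74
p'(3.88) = -0.67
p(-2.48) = 5.79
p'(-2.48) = -0.61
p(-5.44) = 4.33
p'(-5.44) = 0.75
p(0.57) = 4.16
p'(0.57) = 0.54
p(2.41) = 5.74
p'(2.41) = 0.67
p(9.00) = 5.91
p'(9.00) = 0.41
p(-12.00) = 4.16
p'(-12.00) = 0.54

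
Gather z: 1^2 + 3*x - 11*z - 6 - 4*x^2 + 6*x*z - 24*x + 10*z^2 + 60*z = -4*x^2 - 21*x + 10*z^2 + z*(6*x + 49) - 5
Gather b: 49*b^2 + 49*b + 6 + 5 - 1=49*b^2 + 49*b + 10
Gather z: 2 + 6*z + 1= 6*z + 3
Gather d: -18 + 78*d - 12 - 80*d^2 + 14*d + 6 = -80*d^2 + 92*d - 24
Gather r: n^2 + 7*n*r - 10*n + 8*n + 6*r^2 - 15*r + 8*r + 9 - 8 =n^2 - 2*n + 6*r^2 + r*(7*n - 7) + 1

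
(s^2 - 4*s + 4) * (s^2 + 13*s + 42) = s^4 + 9*s^3 - 6*s^2 - 116*s + 168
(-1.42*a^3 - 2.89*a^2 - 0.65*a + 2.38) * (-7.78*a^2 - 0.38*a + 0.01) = 11.0476*a^5 + 23.0238*a^4 + 6.141*a^3 - 18.2983*a^2 - 0.9109*a + 0.0238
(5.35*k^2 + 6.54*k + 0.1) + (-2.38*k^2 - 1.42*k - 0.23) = 2.97*k^2 + 5.12*k - 0.13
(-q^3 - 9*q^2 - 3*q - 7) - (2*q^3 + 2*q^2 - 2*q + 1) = -3*q^3 - 11*q^2 - q - 8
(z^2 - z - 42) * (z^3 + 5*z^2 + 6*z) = z^5 + 4*z^4 - 41*z^3 - 216*z^2 - 252*z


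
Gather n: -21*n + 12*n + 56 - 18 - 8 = 30 - 9*n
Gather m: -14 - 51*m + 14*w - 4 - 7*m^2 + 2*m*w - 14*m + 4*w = -7*m^2 + m*(2*w - 65) + 18*w - 18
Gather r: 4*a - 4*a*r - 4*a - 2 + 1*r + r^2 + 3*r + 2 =r^2 + r*(4 - 4*a)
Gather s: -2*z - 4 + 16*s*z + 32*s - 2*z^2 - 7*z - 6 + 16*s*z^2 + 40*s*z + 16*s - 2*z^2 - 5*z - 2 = s*(16*z^2 + 56*z + 48) - 4*z^2 - 14*z - 12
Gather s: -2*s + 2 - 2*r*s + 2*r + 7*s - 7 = 2*r + s*(5 - 2*r) - 5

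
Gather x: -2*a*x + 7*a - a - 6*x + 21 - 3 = 6*a + x*(-2*a - 6) + 18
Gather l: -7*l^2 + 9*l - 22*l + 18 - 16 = -7*l^2 - 13*l + 2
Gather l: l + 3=l + 3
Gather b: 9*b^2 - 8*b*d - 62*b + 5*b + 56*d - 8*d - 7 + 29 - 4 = 9*b^2 + b*(-8*d - 57) + 48*d + 18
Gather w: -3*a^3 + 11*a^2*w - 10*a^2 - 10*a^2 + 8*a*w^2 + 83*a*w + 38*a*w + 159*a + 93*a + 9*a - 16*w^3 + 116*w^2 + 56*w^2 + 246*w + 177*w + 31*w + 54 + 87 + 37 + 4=-3*a^3 - 20*a^2 + 261*a - 16*w^3 + w^2*(8*a + 172) + w*(11*a^2 + 121*a + 454) + 182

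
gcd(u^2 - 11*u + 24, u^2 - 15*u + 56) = u - 8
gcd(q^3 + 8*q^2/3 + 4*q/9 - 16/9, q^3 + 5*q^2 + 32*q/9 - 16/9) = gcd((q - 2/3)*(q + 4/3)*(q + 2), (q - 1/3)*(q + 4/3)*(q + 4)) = q + 4/3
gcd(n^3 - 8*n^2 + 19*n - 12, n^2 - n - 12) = n - 4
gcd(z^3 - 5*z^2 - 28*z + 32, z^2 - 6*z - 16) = z - 8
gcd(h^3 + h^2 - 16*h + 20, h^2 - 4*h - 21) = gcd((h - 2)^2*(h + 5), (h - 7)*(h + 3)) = 1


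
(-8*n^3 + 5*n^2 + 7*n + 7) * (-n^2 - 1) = 8*n^5 - 5*n^4 + n^3 - 12*n^2 - 7*n - 7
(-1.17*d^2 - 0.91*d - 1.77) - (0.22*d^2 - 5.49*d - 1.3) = -1.39*d^2 + 4.58*d - 0.47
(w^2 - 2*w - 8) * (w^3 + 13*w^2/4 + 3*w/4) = w^5 + 5*w^4/4 - 55*w^3/4 - 55*w^2/2 - 6*w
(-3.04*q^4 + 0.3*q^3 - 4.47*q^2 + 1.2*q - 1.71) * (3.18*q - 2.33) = -9.6672*q^5 + 8.0372*q^4 - 14.9136*q^3 + 14.2311*q^2 - 8.2338*q + 3.9843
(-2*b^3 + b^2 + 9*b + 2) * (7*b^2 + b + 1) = -14*b^5 + 5*b^4 + 62*b^3 + 24*b^2 + 11*b + 2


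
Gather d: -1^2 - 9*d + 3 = 2 - 9*d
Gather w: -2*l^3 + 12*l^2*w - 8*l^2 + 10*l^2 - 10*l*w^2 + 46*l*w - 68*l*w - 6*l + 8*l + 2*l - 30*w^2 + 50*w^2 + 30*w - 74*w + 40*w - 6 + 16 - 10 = -2*l^3 + 2*l^2 + 4*l + w^2*(20 - 10*l) + w*(12*l^2 - 22*l - 4)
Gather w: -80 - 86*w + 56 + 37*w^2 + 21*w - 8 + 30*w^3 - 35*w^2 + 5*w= 30*w^3 + 2*w^2 - 60*w - 32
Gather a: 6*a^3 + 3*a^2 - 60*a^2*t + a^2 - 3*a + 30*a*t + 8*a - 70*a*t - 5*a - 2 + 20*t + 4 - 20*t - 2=6*a^3 + a^2*(4 - 60*t) - 40*a*t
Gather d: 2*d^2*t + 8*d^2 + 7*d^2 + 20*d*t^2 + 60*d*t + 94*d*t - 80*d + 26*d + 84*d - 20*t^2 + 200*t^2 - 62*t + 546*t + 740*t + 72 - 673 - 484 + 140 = d^2*(2*t + 15) + d*(20*t^2 + 154*t + 30) + 180*t^2 + 1224*t - 945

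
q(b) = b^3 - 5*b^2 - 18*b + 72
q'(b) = 3*b^2 - 10*b - 18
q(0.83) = 54.19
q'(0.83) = -24.23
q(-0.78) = 82.52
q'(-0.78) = -8.37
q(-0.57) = 80.45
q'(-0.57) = -11.33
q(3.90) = -14.93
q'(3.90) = -11.37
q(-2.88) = 58.48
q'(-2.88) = 35.68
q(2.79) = 4.58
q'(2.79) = -22.55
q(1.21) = 44.67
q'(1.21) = -25.71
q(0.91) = 52.23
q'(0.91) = -24.62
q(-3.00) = 54.00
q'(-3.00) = 39.00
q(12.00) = 864.00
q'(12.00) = 294.00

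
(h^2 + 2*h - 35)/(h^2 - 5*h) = (h + 7)/h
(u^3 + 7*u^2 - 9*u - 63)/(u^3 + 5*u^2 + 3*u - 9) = (u^2 + 4*u - 21)/(u^2 + 2*u - 3)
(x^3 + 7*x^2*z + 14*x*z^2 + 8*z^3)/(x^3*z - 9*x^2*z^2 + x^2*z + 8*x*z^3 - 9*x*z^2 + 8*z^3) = (x^3 + 7*x^2*z + 14*x*z^2 + 8*z^3)/(z*(x^3 - 9*x^2*z + x^2 + 8*x*z^2 - 9*x*z + 8*z^2))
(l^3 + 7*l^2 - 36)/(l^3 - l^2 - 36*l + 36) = (l^2 + l - 6)/(l^2 - 7*l + 6)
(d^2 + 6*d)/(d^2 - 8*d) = (d + 6)/(d - 8)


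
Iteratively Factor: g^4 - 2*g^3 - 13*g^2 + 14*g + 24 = (g - 2)*(g^3 - 13*g - 12) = (g - 2)*(g + 1)*(g^2 - g - 12) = (g - 2)*(g + 1)*(g + 3)*(g - 4)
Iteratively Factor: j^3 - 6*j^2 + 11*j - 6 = (j - 1)*(j^2 - 5*j + 6) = (j - 2)*(j - 1)*(j - 3)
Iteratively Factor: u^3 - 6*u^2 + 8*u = (u - 4)*(u^2 - 2*u) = (u - 4)*(u - 2)*(u)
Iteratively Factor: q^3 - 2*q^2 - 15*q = (q)*(q^2 - 2*q - 15) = q*(q + 3)*(q - 5)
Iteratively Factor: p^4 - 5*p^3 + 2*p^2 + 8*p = (p)*(p^3 - 5*p^2 + 2*p + 8) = p*(p - 2)*(p^2 - 3*p - 4) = p*(p - 2)*(p + 1)*(p - 4)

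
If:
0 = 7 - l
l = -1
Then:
No Solution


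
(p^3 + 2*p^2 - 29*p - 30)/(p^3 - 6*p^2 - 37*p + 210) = (p + 1)/(p - 7)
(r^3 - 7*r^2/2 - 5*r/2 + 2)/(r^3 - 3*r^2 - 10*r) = (-2*r^3 + 7*r^2 + 5*r - 4)/(2*r*(-r^2 + 3*r + 10))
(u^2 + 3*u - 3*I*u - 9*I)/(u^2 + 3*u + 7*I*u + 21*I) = (u - 3*I)/(u + 7*I)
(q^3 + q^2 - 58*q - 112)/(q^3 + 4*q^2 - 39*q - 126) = (q^2 - 6*q - 16)/(q^2 - 3*q - 18)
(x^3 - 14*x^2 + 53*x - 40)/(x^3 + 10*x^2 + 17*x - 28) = (x^2 - 13*x + 40)/(x^2 + 11*x + 28)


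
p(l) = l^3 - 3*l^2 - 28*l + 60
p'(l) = 3*l^2 - 6*l - 28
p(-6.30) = -132.72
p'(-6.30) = 128.87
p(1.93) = 1.97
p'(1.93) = -28.41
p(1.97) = 0.84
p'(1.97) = -28.18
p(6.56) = 29.52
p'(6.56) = 61.74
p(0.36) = 49.58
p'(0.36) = -29.77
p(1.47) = 15.53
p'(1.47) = -30.34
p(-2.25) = 96.42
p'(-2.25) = 0.69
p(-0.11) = 63.04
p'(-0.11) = -27.30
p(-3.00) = 90.00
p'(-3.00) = 17.00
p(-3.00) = 90.00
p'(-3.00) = 17.00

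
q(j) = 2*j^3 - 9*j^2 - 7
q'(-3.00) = 108.00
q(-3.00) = -142.00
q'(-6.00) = 324.00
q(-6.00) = -763.00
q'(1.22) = -13.03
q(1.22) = -16.76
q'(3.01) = 0.18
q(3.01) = -34.00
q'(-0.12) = 2.25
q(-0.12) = -7.13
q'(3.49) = 10.26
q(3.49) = -31.60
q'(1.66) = -13.35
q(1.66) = -22.65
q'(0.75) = -10.12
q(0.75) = -11.22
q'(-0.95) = 22.52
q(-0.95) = -16.84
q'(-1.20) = 30.24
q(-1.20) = -23.42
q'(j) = 6*j^2 - 18*j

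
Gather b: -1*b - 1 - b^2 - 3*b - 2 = -b^2 - 4*b - 3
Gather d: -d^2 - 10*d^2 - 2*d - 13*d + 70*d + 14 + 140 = -11*d^2 + 55*d + 154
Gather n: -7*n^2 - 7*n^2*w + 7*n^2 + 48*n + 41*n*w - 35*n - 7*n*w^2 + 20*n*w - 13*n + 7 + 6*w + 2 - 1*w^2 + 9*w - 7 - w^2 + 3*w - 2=-7*n^2*w + n*(-7*w^2 + 61*w) - 2*w^2 + 18*w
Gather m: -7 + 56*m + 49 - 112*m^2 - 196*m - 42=-112*m^2 - 140*m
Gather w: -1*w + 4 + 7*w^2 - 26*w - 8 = 7*w^2 - 27*w - 4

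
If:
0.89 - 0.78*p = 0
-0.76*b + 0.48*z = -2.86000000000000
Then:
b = 0.631578947368421*z + 3.76315789473684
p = 1.14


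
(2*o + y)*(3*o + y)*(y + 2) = 6*o^2*y + 12*o^2 + 5*o*y^2 + 10*o*y + y^3 + 2*y^2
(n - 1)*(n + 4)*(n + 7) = n^3 + 10*n^2 + 17*n - 28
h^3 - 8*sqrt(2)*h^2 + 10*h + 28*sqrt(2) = (h - 7*sqrt(2))*(h - 2*sqrt(2))*(h + sqrt(2))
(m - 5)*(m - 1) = m^2 - 6*m + 5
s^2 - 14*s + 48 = (s - 8)*(s - 6)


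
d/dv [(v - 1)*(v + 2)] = 2*v + 1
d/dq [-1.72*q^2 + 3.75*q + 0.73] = 3.75 - 3.44*q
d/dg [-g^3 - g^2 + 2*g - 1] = -3*g^2 - 2*g + 2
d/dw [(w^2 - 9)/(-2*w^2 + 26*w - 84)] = (13*w^2 - 102*w + 117)/(2*(w^4 - 26*w^3 + 253*w^2 - 1092*w + 1764))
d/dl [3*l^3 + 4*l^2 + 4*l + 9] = 9*l^2 + 8*l + 4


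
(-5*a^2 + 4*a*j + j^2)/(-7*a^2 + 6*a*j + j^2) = (5*a + j)/(7*a + j)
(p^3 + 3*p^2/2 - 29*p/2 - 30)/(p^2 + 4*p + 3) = (p^2 - 3*p/2 - 10)/(p + 1)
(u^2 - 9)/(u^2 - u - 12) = (u - 3)/(u - 4)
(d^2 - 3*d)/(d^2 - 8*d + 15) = d/(d - 5)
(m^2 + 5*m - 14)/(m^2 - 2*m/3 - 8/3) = 3*(m + 7)/(3*m + 4)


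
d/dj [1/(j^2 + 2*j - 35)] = 2*(-j - 1)/(j^2 + 2*j - 35)^2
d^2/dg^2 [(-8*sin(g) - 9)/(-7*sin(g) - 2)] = 47*(-7*sin(g)^2 + 2*sin(g) + 14)/(7*sin(g) + 2)^3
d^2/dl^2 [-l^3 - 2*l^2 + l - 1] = -6*l - 4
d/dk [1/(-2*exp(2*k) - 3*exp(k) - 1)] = (4*exp(k) + 3)*exp(k)/(2*exp(2*k) + 3*exp(k) + 1)^2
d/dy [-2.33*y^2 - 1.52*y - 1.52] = -4.66*y - 1.52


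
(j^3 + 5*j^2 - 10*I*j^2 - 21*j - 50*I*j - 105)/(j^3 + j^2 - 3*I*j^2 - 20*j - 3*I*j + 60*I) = (j - 7*I)/(j - 4)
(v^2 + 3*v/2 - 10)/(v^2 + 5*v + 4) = (v - 5/2)/(v + 1)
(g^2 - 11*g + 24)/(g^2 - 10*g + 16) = (g - 3)/(g - 2)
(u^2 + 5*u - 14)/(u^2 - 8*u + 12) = (u + 7)/(u - 6)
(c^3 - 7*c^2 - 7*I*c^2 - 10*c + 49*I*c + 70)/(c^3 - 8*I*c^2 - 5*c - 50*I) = (c^2 - c*(7 + 2*I) + 14*I)/(c^2 - 3*I*c + 10)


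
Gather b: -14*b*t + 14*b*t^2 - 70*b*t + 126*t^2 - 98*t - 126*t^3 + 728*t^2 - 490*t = b*(14*t^2 - 84*t) - 126*t^3 + 854*t^2 - 588*t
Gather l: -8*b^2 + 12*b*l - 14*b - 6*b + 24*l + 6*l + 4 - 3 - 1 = -8*b^2 - 20*b + l*(12*b + 30)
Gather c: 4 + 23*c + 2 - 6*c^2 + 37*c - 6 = -6*c^2 + 60*c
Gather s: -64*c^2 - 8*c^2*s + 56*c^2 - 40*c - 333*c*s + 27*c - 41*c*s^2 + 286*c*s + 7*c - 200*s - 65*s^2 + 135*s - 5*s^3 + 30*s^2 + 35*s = -8*c^2 - 6*c - 5*s^3 + s^2*(-41*c - 35) + s*(-8*c^2 - 47*c - 30)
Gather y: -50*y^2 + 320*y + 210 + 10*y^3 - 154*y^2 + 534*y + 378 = 10*y^3 - 204*y^2 + 854*y + 588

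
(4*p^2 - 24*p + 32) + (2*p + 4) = 4*p^2 - 22*p + 36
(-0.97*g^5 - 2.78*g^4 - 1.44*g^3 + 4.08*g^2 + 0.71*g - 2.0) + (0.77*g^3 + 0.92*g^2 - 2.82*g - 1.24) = -0.97*g^5 - 2.78*g^4 - 0.67*g^3 + 5.0*g^2 - 2.11*g - 3.24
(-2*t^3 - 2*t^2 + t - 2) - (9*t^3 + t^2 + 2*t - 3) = -11*t^3 - 3*t^2 - t + 1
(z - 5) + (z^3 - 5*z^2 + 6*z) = z^3 - 5*z^2 + 7*z - 5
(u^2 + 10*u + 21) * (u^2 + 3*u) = u^4 + 13*u^3 + 51*u^2 + 63*u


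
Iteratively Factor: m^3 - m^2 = (m - 1)*(m^2) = m*(m - 1)*(m)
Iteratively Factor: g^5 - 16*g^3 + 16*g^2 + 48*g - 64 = (g + 4)*(g^4 - 4*g^3 + 16*g - 16) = (g - 2)*(g + 4)*(g^3 - 2*g^2 - 4*g + 8) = (g - 2)^2*(g + 4)*(g^2 - 4) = (g - 2)^2*(g + 2)*(g + 4)*(g - 2)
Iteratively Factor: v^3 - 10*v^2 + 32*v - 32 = (v - 2)*(v^2 - 8*v + 16) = (v - 4)*(v - 2)*(v - 4)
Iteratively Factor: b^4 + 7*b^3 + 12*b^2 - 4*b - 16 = (b + 2)*(b^3 + 5*b^2 + 2*b - 8) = (b + 2)^2*(b^2 + 3*b - 4) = (b - 1)*(b + 2)^2*(b + 4)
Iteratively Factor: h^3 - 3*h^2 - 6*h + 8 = (h + 2)*(h^2 - 5*h + 4) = (h - 4)*(h + 2)*(h - 1)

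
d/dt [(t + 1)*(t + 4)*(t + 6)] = 3*t^2 + 22*t + 34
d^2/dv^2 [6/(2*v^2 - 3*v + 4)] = 12*(-4*v^2 + 6*v + (4*v - 3)^2 - 8)/(2*v^2 - 3*v + 4)^3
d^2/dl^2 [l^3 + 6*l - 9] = 6*l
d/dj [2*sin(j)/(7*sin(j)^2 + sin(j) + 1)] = 2*(1 - 7*sin(j)^2)*cos(j)/(7*sin(j)^2 + sin(j) + 1)^2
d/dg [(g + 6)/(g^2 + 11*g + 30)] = -1/(g^2 + 10*g + 25)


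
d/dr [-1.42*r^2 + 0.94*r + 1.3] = 0.94 - 2.84*r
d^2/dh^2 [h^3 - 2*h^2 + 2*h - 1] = 6*h - 4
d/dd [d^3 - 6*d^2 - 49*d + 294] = 3*d^2 - 12*d - 49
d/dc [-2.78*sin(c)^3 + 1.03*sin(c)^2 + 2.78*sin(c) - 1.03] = (-8.34*sin(c)^2 + 2.06*sin(c) + 2.78)*cos(c)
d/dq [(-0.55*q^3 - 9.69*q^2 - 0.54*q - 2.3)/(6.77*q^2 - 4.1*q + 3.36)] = (-3.7235*q^4 + 4.51000000000001*q^3 + 37.8408*q^2 - 33.9748*q - 11.2444)/(45.8329*q^4 - 55.514*q^3 + 62.3044*q^2 - 27.552*q + 11.2896)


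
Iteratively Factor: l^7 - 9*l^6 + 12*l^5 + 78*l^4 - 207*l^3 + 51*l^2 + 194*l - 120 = (l - 2)*(l^6 - 7*l^5 - 2*l^4 + 74*l^3 - 59*l^2 - 67*l + 60) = (l - 2)*(l - 1)*(l^5 - 6*l^4 - 8*l^3 + 66*l^2 + 7*l - 60) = (l - 4)*(l - 2)*(l - 1)*(l^4 - 2*l^3 - 16*l^2 + 2*l + 15) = (l - 4)*(l - 2)*(l - 1)*(l + 1)*(l^3 - 3*l^2 - 13*l + 15) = (l - 5)*(l - 4)*(l - 2)*(l - 1)*(l + 1)*(l^2 + 2*l - 3) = (l - 5)*(l - 4)*(l - 2)*(l - 1)*(l + 1)*(l + 3)*(l - 1)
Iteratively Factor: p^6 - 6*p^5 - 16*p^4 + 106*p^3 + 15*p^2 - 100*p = (p - 5)*(p^5 - p^4 - 21*p^3 + p^2 + 20*p) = (p - 5)^2*(p^4 + 4*p^3 - p^2 - 4*p) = (p - 5)^2*(p + 1)*(p^3 + 3*p^2 - 4*p) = (p - 5)^2*(p - 1)*(p + 1)*(p^2 + 4*p) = (p - 5)^2*(p - 1)*(p + 1)*(p + 4)*(p)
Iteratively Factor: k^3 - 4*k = (k)*(k^2 - 4) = k*(k + 2)*(k - 2)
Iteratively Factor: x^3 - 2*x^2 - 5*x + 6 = (x - 3)*(x^2 + x - 2) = (x - 3)*(x - 1)*(x + 2)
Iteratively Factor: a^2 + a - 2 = (a + 2)*(a - 1)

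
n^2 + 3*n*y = n*(n + 3*y)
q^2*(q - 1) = q^3 - q^2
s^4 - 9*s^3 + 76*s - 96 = (s - 8)*(s - 2)^2*(s + 3)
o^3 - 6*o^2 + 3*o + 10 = (o - 5)*(o - 2)*(o + 1)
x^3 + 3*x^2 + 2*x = x*(x + 1)*(x + 2)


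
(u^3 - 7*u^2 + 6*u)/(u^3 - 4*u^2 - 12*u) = (u - 1)/(u + 2)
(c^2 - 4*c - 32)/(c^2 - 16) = (c - 8)/(c - 4)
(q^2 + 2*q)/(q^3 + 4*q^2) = (q + 2)/(q*(q + 4))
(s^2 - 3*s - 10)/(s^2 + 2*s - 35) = (s + 2)/(s + 7)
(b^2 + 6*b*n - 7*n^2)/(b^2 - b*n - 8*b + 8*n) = (b + 7*n)/(b - 8)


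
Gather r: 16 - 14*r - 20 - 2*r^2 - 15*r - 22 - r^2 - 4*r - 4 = -3*r^2 - 33*r - 30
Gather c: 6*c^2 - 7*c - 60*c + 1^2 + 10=6*c^2 - 67*c + 11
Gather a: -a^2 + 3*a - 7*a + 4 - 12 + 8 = -a^2 - 4*a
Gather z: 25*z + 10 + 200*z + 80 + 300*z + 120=525*z + 210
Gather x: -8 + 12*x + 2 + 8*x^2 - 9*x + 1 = 8*x^2 + 3*x - 5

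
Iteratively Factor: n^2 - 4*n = (n - 4)*(n)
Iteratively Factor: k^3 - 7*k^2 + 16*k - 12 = (k - 2)*(k^2 - 5*k + 6) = (k - 2)^2*(k - 3)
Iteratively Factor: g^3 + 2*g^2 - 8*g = (g + 4)*(g^2 - 2*g) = (g - 2)*(g + 4)*(g)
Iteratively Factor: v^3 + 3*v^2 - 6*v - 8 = (v - 2)*(v^2 + 5*v + 4) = (v - 2)*(v + 1)*(v + 4)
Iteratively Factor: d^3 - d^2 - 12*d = (d - 4)*(d^2 + 3*d) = d*(d - 4)*(d + 3)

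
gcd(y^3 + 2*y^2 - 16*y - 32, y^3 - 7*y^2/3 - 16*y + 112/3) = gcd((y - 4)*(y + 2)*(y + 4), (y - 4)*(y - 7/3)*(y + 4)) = y^2 - 16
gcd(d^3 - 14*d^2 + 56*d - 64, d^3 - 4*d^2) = d - 4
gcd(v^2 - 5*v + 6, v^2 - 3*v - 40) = 1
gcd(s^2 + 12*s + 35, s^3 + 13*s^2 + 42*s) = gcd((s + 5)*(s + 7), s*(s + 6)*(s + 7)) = s + 7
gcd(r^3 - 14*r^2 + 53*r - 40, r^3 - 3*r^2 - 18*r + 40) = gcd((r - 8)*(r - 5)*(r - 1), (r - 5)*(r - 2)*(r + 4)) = r - 5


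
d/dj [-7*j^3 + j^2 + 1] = j*(2 - 21*j)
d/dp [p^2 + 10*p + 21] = 2*p + 10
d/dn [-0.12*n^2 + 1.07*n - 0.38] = 1.07 - 0.24*n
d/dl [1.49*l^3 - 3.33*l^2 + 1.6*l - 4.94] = 4.47*l^2 - 6.66*l + 1.6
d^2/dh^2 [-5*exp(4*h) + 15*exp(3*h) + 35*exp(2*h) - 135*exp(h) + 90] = (-80*exp(3*h) + 135*exp(2*h) + 140*exp(h) - 135)*exp(h)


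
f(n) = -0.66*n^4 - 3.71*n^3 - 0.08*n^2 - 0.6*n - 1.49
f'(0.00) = -0.60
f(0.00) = -1.49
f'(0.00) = -0.60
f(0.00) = -1.49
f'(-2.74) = -29.41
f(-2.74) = 38.67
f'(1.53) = -36.35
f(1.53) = -19.50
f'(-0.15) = -0.82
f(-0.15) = -1.39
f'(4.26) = -407.36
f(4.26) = -509.67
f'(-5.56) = 109.98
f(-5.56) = 6.32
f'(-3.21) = -27.45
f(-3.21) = 52.25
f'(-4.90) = 43.55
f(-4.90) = 55.53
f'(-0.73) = -5.39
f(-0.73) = 0.16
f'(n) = -2.64*n^3 - 11.13*n^2 - 0.16*n - 0.6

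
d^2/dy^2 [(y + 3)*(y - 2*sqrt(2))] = 2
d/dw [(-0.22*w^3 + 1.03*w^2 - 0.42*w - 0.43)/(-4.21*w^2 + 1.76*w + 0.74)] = (0.9262*w^4 - 0.7744*w^3 - 0.4438*w^2 - 2.0962*w + 0.446)/(17.7241*w^4 - 14.8192*w^3 - 3.1332*w^2 + 2.6048*w + 0.5476)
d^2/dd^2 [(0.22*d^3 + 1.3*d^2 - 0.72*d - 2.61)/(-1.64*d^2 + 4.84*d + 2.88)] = (8.88178419700125e-16*d^5 + 1.77635683940025e-15*d^4 - 29.150208*d^3 - 13.121568*d^2 - 114.8472*d + 105.298848)/(4.410944*d^6 - 39.052992*d^5 + 92.015808*d^4 + 23.781824*d^3 - 161.588736*d^2 - 120.434688*d - 23.887872)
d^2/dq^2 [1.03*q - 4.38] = 0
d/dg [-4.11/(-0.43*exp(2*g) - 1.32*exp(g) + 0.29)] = (-3.5346*exp(g) - 5.4252)*exp(g)/(0.43*exp(2*g) + 1.32*exp(g) - 0.29)^2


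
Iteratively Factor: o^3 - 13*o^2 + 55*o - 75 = (o - 5)*(o^2 - 8*o + 15) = (o - 5)*(o - 3)*(o - 5)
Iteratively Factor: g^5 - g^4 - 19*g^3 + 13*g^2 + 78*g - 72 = (g - 2)*(g^4 + g^3 - 17*g^2 - 21*g + 36) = (g - 2)*(g + 3)*(g^3 - 2*g^2 - 11*g + 12) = (g - 4)*(g - 2)*(g + 3)*(g^2 + 2*g - 3) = (g - 4)*(g - 2)*(g + 3)^2*(g - 1)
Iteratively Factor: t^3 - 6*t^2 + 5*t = (t)*(t^2 - 6*t + 5) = t*(t - 1)*(t - 5)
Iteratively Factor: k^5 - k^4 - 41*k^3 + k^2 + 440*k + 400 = (k + 4)*(k^4 - 5*k^3 - 21*k^2 + 85*k + 100) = (k - 5)*(k + 4)*(k^3 - 21*k - 20) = (k - 5)^2*(k + 4)*(k^2 + 5*k + 4) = (k - 5)^2*(k + 1)*(k + 4)*(k + 4)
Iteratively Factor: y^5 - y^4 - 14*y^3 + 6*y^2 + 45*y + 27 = (y - 3)*(y^4 + 2*y^3 - 8*y^2 - 18*y - 9) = (y - 3)*(y + 1)*(y^3 + y^2 - 9*y - 9) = (y - 3)^2*(y + 1)*(y^2 + 4*y + 3) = (y - 3)^2*(y + 1)*(y + 3)*(y + 1)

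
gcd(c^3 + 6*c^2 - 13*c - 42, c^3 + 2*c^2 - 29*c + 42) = c^2 + 4*c - 21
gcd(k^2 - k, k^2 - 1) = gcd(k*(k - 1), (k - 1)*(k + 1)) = k - 1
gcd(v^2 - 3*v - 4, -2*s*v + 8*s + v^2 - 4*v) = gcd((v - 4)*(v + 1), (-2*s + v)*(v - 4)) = v - 4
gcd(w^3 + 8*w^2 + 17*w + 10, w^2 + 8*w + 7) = w + 1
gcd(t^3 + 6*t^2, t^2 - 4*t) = t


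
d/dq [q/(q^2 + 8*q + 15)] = (15 - q^2)/(q^4 + 16*q^3 + 94*q^2 + 240*q + 225)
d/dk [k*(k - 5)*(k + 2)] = 3*k^2 - 6*k - 10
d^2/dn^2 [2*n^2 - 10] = 4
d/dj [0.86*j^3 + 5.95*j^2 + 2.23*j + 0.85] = 2.58*j^2 + 11.9*j + 2.23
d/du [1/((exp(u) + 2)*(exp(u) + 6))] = 2*(-exp(u) - 4)*exp(u)/(exp(4*u) + 16*exp(3*u) + 88*exp(2*u) + 192*exp(u) + 144)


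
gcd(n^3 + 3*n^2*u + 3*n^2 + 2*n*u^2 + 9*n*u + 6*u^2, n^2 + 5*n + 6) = n + 3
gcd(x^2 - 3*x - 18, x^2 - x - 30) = x - 6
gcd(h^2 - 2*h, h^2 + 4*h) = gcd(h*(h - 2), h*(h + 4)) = h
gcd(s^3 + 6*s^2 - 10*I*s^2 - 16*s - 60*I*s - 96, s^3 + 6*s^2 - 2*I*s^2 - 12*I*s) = s^2 + s*(6 - 2*I) - 12*I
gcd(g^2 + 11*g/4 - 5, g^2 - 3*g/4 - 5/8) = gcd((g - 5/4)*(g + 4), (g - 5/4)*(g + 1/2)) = g - 5/4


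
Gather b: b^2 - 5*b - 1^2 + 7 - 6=b^2 - 5*b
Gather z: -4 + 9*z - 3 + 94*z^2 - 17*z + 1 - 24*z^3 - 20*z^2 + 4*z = -24*z^3 + 74*z^2 - 4*z - 6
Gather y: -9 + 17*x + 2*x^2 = 2*x^2 + 17*x - 9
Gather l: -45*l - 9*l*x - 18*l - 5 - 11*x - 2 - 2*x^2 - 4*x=l*(-9*x - 63) - 2*x^2 - 15*x - 7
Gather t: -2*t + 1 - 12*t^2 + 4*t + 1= -12*t^2 + 2*t + 2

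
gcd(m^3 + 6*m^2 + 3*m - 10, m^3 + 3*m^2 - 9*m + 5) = m^2 + 4*m - 5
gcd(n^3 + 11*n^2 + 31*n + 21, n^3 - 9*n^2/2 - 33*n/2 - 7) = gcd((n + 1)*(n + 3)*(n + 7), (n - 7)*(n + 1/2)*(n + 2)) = 1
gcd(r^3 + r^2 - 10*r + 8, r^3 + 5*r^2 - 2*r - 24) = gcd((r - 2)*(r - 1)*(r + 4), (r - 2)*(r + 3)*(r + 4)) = r^2 + 2*r - 8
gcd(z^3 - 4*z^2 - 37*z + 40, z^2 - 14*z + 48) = z - 8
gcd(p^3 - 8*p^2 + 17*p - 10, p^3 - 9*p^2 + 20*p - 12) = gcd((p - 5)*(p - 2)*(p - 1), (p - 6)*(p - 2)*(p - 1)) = p^2 - 3*p + 2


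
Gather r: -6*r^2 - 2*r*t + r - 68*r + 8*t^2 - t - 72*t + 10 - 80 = -6*r^2 + r*(-2*t - 67) + 8*t^2 - 73*t - 70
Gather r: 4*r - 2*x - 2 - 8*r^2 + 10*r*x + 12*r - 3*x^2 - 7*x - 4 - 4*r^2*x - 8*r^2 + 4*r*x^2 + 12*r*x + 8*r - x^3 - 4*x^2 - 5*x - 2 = r^2*(-4*x - 16) + r*(4*x^2 + 22*x + 24) - x^3 - 7*x^2 - 14*x - 8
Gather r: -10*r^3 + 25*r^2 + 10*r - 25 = -10*r^3 + 25*r^2 + 10*r - 25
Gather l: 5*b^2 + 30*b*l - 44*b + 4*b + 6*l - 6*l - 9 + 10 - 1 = 5*b^2 + 30*b*l - 40*b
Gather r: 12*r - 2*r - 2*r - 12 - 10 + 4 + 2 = 8*r - 16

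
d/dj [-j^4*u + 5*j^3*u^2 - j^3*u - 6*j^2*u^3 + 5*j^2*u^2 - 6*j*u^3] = u*(-4*j^3 + 15*j^2*u - 3*j^2 - 12*j*u^2 + 10*j*u - 6*u^2)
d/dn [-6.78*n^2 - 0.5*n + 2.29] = -13.56*n - 0.5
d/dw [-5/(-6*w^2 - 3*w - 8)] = 15*(-4*w - 1)/(6*w^2 + 3*w + 8)^2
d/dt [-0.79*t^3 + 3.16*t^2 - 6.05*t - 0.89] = -2.37*t^2 + 6.32*t - 6.05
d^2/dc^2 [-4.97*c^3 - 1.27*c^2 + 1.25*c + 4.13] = -29.82*c - 2.54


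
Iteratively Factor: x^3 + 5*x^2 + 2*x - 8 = (x - 1)*(x^2 + 6*x + 8) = (x - 1)*(x + 4)*(x + 2)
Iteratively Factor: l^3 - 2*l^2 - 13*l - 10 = (l + 1)*(l^2 - 3*l - 10) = (l - 5)*(l + 1)*(l + 2)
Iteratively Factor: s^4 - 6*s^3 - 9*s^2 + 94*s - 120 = (s - 2)*(s^3 - 4*s^2 - 17*s + 60) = (s - 5)*(s - 2)*(s^2 + s - 12) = (s - 5)*(s - 2)*(s + 4)*(s - 3)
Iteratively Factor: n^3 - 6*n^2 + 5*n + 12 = (n - 4)*(n^2 - 2*n - 3) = (n - 4)*(n - 3)*(n + 1)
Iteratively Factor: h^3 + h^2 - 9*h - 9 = (h - 3)*(h^2 + 4*h + 3) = (h - 3)*(h + 3)*(h + 1)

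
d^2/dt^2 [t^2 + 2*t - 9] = 2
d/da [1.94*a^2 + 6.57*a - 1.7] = 3.88*a + 6.57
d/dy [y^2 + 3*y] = 2*y + 3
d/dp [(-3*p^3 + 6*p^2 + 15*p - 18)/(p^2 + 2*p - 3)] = 3*(-p^2 - 6*p - 3)/(p^2 + 6*p + 9)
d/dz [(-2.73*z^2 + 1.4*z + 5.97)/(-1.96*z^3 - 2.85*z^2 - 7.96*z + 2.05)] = (-5.3508*z^4 + 5.488*z^3 + 60.8244*z^2 + 22.836*z + 50.3912)/(3.8416*z^6 + 11.172*z^5 + 39.3257*z^4 + 37.336*z^3 + 51.6766*z^2 - 32.636*z + 4.2025)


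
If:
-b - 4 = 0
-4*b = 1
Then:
No Solution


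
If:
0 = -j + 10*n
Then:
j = 10*n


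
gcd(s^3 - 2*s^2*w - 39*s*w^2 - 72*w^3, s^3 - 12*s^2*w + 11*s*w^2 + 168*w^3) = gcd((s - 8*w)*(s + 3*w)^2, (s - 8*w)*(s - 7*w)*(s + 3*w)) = s^2 - 5*s*w - 24*w^2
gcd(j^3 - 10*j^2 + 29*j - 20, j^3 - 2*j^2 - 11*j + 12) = j^2 - 5*j + 4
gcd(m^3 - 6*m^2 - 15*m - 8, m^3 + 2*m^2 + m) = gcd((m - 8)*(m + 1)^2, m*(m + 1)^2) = m^2 + 2*m + 1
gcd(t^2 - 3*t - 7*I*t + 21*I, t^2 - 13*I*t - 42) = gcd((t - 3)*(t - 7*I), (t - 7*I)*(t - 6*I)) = t - 7*I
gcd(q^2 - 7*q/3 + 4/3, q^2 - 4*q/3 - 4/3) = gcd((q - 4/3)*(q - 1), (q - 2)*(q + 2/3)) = 1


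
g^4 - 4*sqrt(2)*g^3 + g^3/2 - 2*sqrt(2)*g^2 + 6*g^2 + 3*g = g*(g + 1/2)*(g - 3*sqrt(2))*(g - sqrt(2))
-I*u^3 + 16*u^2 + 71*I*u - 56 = (u + 7*I)*(u + 8*I)*(-I*u + 1)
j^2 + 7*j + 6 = (j + 1)*(j + 6)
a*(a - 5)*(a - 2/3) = a^3 - 17*a^2/3 + 10*a/3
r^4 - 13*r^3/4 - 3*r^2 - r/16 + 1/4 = (r - 4)*(r - 1/4)*(r + 1/2)^2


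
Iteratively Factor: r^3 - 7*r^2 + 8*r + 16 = (r + 1)*(r^2 - 8*r + 16) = (r - 4)*(r + 1)*(r - 4)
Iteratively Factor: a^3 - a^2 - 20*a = (a - 5)*(a^2 + 4*a) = a*(a - 5)*(a + 4)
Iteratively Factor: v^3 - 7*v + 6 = (v - 2)*(v^2 + 2*v - 3) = (v - 2)*(v - 1)*(v + 3)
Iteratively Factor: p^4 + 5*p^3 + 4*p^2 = (p + 4)*(p^3 + p^2) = p*(p + 4)*(p^2 + p) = p*(p + 1)*(p + 4)*(p)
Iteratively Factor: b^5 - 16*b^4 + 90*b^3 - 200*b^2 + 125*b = (b - 5)*(b^4 - 11*b^3 + 35*b^2 - 25*b) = (b - 5)*(b - 1)*(b^3 - 10*b^2 + 25*b) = b*(b - 5)*(b - 1)*(b^2 - 10*b + 25) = b*(b - 5)^2*(b - 1)*(b - 5)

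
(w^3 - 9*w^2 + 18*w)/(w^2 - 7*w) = (w^2 - 9*w + 18)/(w - 7)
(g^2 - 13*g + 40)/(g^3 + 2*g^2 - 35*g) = (g - 8)/(g*(g + 7))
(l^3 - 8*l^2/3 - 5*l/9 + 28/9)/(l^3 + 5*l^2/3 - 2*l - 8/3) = (l - 7/3)/(l + 2)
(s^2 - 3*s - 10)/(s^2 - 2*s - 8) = (s - 5)/(s - 4)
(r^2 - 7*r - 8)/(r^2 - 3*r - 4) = (r - 8)/(r - 4)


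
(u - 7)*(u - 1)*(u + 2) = u^3 - 6*u^2 - 9*u + 14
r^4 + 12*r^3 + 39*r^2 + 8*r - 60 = (r - 1)*(r + 2)*(r + 5)*(r + 6)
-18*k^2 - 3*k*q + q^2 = (-6*k + q)*(3*k + q)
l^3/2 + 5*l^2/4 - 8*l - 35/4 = (l/2 + 1/2)*(l - 7/2)*(l + 5)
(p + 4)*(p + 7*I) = p^2 + 4*p + 7*I*p + 28*I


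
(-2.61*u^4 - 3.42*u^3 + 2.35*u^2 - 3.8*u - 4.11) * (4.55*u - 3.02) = -11.8755*u^5 - 7.6788*u^4 + 21.0209*u^3 - 24.387*u^2 - 7.2245*u + 12.4122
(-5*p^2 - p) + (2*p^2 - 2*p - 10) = -3*p^2 - 3*p - 10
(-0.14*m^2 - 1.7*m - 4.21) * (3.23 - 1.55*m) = 0.217*m^3 + 2.1828*m^2 + 1.0345*m - 13.5983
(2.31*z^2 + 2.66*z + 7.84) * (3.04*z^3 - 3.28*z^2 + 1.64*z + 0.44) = 7.0224*z^5 + 0.509600000000002*z^4 + 18.8972*z^3 - 20.3364*z^2 + 14.028*z + 3.4496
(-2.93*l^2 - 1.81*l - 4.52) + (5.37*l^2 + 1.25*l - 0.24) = 2.44*l^2 - 0.56*l - 4.76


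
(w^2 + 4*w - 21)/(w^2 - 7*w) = (w^2 + 4*w - 21)/(w*(w - 7))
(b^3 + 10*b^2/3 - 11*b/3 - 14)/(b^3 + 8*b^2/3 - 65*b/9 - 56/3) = 3*(b - 2)/(3*b - 8)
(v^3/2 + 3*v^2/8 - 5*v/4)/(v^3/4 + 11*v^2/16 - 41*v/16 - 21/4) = 2*v*(4*v^2 + 3*v - 10)/(4*v^3 + 11*v^2 - 41*v - 84)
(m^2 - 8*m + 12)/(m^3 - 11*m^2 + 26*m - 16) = (m - 6)/(m^2 - 9*m + 8)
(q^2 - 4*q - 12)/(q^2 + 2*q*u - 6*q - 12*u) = (q + 2)/(q + 2*u)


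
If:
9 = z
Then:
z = 9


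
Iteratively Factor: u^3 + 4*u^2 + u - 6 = (u + 2)*(u^2 + 2*u - 3) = (u - 1)*(u + 2)*(u + 3)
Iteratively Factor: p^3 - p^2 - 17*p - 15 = (p - 5)*(p^2 + 4*p + 3) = (p - 5)*(p + 3)*(p + 1)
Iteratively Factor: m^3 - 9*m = (m + 3)*(m^2 - 3*m) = m*(m + 3)*(m - 3)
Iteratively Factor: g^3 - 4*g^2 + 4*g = (g)*(g^2 - 4*g + 4) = g*(g - 2)*(g - 2)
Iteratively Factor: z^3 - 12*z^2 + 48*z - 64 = (z - 4)*(z^2 - 8*z + 16) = (z - 4)^2*(z - 4)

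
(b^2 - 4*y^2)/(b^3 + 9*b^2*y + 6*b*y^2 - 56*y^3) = (b + 2*y)/(b^2 + 11*b*y + 28*y^2)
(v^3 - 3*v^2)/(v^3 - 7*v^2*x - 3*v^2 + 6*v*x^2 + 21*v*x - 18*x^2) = v^2/(v^2 - 7*v*x + 6*x^2)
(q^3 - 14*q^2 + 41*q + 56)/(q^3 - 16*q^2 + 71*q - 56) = (q + 1)/(q - 1)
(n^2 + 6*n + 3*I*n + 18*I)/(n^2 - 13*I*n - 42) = (n^2 + 3*n*(2 + I) + 18*I)/(n^2 - 13*I*n - 42)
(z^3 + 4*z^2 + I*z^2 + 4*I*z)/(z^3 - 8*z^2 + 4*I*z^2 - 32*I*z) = (z^2 + z*(4 + I) + 4*I)/(z^2 + 4*z*(-2 + I) - 32*I)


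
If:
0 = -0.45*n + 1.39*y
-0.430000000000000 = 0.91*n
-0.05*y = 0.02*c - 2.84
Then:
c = 142.38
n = -0.47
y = -0.15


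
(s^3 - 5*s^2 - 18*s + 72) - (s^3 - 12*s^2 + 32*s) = 7*s^2 - 50*s + 72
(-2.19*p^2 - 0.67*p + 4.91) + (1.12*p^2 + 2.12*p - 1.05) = -1.07*p^2 + 1.45*p + 3.86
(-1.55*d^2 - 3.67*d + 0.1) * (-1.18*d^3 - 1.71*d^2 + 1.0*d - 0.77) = 1.829*d^5 + 6.9811*d^4 + 4.6077*d^3 - 2.6475*d^2 + 2.9259*d - 0.077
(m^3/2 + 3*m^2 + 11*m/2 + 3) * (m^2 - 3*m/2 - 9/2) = m^5/2 + 9*m^4/4 - 5*m^3/4 - 75*m^2/4 - 117*m/4 - 27/2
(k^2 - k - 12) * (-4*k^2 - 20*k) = -4*k^4 - 16*k^3 + 68*k^2 + 240*k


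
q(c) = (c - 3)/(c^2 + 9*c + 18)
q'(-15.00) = -0.02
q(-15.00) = -0.17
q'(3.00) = 0.02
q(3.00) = 0.00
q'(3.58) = 0.01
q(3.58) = 0.01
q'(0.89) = 0.07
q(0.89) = -0.08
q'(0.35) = 0.10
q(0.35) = -0.12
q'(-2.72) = 25.23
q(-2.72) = -6.23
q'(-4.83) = -1.59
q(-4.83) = 3.66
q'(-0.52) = 0.23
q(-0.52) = -0.26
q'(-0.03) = 0.14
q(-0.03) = -0.17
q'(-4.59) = -0.72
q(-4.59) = 3.39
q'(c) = (-2*c - 9)*(c - 3)/(c^2 + 9*c + 18)^2 + 1/(c^2 + 9*c + 18) = (c^2 + 9*c - (c - 3)*(2*c + 9) + 18)/(c^2 + 9*c + 18)^2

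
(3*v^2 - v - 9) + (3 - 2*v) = 3*v^2 - 3*v - 6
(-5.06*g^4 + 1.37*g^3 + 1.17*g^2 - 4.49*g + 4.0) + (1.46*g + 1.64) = -5.06*g^4 + 1.37*g^3 + 1.17*g^2 - 3.03*g + 5.64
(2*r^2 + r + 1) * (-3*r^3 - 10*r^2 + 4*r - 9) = -6*r^5 - 23*r^4 - 5*r^3 - 24*r^2 - 5*r - 9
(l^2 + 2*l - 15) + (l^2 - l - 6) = 2*l^2 + l - 21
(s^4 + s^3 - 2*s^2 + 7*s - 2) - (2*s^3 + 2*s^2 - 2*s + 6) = s^4 - s^3 - 4*s^2 + 9*s - 8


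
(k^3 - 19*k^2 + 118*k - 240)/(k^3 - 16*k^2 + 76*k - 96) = (k - 5)/(k - 2)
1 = 1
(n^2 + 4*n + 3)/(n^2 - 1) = (n + 3)/(n - 1)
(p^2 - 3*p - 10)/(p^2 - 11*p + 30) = (p + 2)/(p - 6)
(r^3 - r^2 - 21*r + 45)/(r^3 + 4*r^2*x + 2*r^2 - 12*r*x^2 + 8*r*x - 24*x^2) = (r^3 - r^2 - 21*r + 45)/(r^3 + 4*r^2*x + 2*r^2 - 12*r*x^2 + 8*r*x - 24*x^2)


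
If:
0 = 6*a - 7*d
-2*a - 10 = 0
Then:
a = -5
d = -30/7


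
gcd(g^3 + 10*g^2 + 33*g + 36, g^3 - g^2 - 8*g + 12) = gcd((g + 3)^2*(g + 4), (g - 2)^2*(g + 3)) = g + 3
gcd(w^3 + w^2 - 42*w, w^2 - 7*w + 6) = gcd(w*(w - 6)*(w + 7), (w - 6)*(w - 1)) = w - 6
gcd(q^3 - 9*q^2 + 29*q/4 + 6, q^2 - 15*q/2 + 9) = q - 3/2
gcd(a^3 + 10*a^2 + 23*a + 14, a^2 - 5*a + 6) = 1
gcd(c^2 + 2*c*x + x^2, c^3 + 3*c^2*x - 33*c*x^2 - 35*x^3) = c + x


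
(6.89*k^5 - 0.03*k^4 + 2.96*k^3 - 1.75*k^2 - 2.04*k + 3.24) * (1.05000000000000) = 7.2345*k^5 - 0.0315*k^4 + 3.108*k^3 - 1.8375*k^2 - 2.142*k + 3.402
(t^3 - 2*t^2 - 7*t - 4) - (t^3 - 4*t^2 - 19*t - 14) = 2*t^2 + 12*t + 10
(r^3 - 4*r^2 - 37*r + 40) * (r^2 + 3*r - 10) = r^5 - r^4 - 59*r^3 - 31*r^2 + 490*r - 400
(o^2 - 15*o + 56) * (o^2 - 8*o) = o^4 - 23*o^3 + 176*o^2 - 448*o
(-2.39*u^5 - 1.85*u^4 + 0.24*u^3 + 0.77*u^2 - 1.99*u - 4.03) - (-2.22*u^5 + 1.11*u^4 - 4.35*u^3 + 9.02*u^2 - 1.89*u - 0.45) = -0.17*u^5 - 2.96*u^4 + 4.59*u^3 - 8.25*u^2 - 0.1*u - 3.58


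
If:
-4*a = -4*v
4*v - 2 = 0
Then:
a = 1/2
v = 1/2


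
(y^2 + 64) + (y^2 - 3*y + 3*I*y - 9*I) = 2*y^2 - 3*y + 3*I*y + 64 - 9*I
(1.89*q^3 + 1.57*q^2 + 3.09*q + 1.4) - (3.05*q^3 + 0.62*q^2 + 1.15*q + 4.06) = -1.16*q^3 + 0.95*q^2 + 1.94*q - 2.66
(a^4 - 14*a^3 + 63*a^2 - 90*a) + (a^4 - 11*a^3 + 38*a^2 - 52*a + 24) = 2*a^4 - 25*a^3 + 101*a^2 - 142*a + 24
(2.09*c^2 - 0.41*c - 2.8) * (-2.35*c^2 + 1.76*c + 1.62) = -4.9115*c^4 + 4.6419*c^3 + 9.2442*c^2 - 5.5922*c - 4.536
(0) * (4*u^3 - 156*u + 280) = 0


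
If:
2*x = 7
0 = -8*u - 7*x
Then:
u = -49/16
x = 7/2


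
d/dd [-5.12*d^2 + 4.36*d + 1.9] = 4.36 - 10.24*d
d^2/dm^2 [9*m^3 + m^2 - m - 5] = 54*m + 2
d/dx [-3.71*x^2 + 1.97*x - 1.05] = 1.97 - 7.42*x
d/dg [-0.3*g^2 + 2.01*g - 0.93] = 2.01 - 0.6*g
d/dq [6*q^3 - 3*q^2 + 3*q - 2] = 18*q^2 - 6*q + 3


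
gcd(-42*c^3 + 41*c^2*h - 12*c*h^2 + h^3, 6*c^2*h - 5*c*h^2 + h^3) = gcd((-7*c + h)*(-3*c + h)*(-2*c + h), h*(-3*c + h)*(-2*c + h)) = 6*c^2 - 5*c*h + h^2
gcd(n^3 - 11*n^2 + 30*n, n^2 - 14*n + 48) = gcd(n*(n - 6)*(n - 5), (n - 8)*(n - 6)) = n - 6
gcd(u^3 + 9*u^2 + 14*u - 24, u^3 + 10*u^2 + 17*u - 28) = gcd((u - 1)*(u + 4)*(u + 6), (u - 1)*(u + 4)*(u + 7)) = u^2 + 3*u - 4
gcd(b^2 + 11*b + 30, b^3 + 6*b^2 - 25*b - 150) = b^2 + 11*b + 30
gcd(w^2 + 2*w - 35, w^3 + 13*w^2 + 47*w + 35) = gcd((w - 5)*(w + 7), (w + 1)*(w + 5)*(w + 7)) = w + 7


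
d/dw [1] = 0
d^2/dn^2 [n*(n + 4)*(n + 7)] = 6*n + 22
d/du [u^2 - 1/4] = 2*u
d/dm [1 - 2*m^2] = -4*m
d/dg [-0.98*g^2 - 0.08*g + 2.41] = -1.96*g - 0.08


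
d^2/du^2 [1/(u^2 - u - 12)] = 2*(u^2 - u - (2*u - 1)^2 - 12)/(-u^2 + u + 12)^3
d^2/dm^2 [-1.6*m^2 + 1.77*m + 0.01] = -3.20000000000000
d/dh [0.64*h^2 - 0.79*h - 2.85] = 1.28*h - 0.79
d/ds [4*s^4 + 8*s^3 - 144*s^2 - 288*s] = 16*s^3 + 24*s^2 - 288*s - 288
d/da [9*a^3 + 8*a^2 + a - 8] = 27*a^2 + 16*a + 1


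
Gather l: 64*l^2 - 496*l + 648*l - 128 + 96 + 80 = 64*l^2 + 152*l + 48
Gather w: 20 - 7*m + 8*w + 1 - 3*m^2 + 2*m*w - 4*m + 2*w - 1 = -3*m^2 - 11*m + w*(2*m + 10) + 20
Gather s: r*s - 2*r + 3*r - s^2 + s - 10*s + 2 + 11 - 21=r - s^2 + s*(r - 9) - 8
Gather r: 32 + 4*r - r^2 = -r^2 + 4*r + 32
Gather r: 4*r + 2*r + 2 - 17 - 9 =6*r - 24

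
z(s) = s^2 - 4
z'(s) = 2*s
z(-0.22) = -3.95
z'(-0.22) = -0.44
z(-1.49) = -1.78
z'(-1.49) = -2.98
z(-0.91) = -3.17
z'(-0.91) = -1.82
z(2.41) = 1.81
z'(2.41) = 4.82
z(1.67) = -1.21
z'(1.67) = 3.34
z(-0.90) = -3.19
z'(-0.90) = -1.80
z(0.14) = -3.98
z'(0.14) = 0.28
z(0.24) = -3.94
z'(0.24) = 0.48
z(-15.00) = 221.00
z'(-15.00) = -30.00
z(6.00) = 32.00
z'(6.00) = 12.00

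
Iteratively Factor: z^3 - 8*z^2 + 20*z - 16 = (z - 4)*(z^2 - 4*z + 4) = (z - 4)*(z - 2)*(z - 2)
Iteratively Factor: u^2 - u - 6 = (u - 3)*(u + 2)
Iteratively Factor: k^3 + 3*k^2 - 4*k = (k - 1)*(k^2 + 4*k) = (k - 1)*(k + 4)*(k)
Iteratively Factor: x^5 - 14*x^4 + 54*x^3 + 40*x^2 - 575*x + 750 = (x - 5)*(x^4 - 9*x^3 + 9*x^2 + 85*x - 150) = (x - 5)*(x + 3)*(x^3 - 12*x^2 + 45*x - 50) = (x - 5)^2*(x + 3)*(x^2 - 7*x + 10) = (x - 5)^2*(x - 2)*(x + 3)*(x - 5)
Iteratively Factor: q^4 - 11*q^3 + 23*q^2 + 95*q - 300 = (q - 4)*(q^3 - 7*q^2 - 5*q + 75) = (q - 4)*(q + 3)*(q^2 - 10*q + 25) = (q - 5)*(q - 4)*(q + 3)*(q - 5)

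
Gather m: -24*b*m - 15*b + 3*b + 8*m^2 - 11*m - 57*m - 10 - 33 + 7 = -12*b + 8*m^2 + m*(-24*b - 68) - 36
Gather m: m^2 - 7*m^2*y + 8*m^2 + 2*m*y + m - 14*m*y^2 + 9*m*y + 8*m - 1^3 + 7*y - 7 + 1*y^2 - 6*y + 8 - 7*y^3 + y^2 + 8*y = m^2*(9 - 7*y) + m*(-14*y^2 + 11*y + 9) - 7*y^3 + 2*y^2 + 9*y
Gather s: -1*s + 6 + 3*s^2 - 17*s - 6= 3*s^2 - 18*s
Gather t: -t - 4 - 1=-t - 5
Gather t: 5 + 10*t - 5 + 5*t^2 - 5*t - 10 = 5*t^2 + 5*t - 10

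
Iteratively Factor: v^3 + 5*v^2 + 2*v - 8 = (v + 4)*(v^2 + v - 2) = (v - 1)*(v + 4)*(v + 2)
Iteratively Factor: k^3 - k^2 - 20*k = (k - 5)*(k^2 + 4*k) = k*(k - 5)*(k + 4)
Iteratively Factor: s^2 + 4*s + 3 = (s + 1)*(s + 3)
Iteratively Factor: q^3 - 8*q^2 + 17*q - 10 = (q - 5)*(q^2 - 3*q + 2) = (q - 5)*(q - 1)*(q - 2)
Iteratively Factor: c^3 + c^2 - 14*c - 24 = (c - 4)*(c^2 + 5*c + 6) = (c - 4)*(c + 2)*(c + 3)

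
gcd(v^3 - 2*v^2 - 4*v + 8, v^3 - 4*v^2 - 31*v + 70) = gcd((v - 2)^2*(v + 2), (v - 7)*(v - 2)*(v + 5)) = v - 2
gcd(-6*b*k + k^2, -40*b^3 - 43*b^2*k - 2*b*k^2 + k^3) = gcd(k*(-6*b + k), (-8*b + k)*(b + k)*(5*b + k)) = 1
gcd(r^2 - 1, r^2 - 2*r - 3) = r + 1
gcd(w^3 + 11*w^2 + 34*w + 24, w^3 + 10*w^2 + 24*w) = w^2 + 10*w + 24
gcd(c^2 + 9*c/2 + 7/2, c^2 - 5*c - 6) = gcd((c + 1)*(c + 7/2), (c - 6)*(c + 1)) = c + 1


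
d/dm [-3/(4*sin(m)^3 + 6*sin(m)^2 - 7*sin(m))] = 3*(12*cos(m) + 12/tan(m) - 7*cos(m)/sin(m)^2)/(4*sin(m)^2 + 6*sin(m) - 7)^2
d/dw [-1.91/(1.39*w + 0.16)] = 2.6549/(1.39*w + 0.16)^2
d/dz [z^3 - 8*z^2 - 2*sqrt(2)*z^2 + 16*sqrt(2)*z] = 3*z^2 - 16*z - 4*sqrt(2)*z + 16*sqrt(2)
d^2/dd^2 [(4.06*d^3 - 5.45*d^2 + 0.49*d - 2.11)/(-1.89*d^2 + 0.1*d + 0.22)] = (2.8421709430404e-14*d^5 - 5.6843418860808e-14*d^4 - 4.898054*d^3 + 58.283526*d^2 - 4.794216*d + 2.345996)/(6.751269*d^6 - 1.07163*d^5 - 2.300886*d^4 + 0.24848*d^3 + 0.267828*d^2 - 0.01452*d - 0.010648)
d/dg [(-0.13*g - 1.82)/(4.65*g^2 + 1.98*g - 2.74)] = (0.6045*g^2 + 16.926*g + 3.9598)/(21.6225*g^4 + 18.414*g^3 - 21.5616*g^2 - 10.8504*g + 7.5076)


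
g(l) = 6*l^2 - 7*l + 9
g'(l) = 12*l - 7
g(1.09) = 8.50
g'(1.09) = 6.08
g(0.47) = 7.04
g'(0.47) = -1.36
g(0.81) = 7.27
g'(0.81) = 2.72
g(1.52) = 12.22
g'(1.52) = 11.24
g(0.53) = 6.98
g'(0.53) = -0.64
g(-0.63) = 15.79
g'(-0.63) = -14.56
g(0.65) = 6.98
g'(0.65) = 0.80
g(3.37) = 53.55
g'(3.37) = 33.44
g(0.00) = 9.00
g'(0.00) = -7.00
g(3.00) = 42.00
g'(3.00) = 29.00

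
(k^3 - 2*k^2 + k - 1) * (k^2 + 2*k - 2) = k^5 - 5*k^3 + 5*k^2 - 4*k + 2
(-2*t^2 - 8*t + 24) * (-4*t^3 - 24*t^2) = 8*t^5 + 80*t^4 + 96*t^3 - 576*t^2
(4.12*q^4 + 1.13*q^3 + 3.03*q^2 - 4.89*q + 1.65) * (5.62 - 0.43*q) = -1.7716*q^5 + 22.6685*q^4 + 5.0477*q^3 + 19.1313*q^2 - 28.1913*q + 9.273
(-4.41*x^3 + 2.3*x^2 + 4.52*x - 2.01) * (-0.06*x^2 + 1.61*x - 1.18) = 0.2646*x^5 - 7.2381*x^4 + 8.6356*x^3 + 4.6838*x^2 - 8.5697*x + 2.3718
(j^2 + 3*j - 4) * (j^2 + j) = j^4 + 4*j^3 - j^2 - 4*j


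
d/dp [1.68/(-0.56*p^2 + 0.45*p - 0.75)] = (1.8816*p - 0.756)/(0.56*p^2 - 0.45*p + 0.75)^2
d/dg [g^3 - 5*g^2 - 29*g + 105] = 3*g^2 - 10*g - 29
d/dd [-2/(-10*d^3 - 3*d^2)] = 12*(-5*d - 1)/(d^3*(10*d + 3)^2)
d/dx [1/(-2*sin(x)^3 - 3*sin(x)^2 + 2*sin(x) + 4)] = 2*(6*sin(2*x) - cos(x) - 3*cos(3*x))/(sin(x) + sin(3*x) + 3*cos(2*x) + 5)^2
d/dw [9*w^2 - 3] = 18*w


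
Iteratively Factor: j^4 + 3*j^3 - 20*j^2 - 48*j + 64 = (j + 4)*(j^3 - j^2 - 16*j + 16) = (j - 1)*(j + 4)*(j^2 - 16) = (j - 4)*(j - 1)*(j + 4)*(j + 4)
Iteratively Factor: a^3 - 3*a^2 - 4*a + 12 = (a + 2)*(a^2 - 5*a + 6) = (a - 2)*(a + 2)*(a - 3)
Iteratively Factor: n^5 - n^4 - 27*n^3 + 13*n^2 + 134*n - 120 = (n + 3)*(n^4 - 4*n^3 - 15*n^2 + 58*n - 40) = (n - 2)*(n + 3)*(n^3 - 2*n^2 - 19*n + 20) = (n - 2)*(n + 3)*(n + 4)*(n^2 - 6*n + 5) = (n - 5)*(n - 2)*(n + 3)*(n + 4)*(n - 1)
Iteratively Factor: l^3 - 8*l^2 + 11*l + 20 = (l - 5)*(l^2 - 3*l - 4) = (l - 5)*(l + 1)*(l - 4)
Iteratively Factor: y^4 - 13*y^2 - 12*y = (y + 1)*(y^3 - y^2 - 12*y) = (y - 4)*(y + 1)*(y^2 + 3*y) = (y - 4)*(y + 1)*(y + 3)*(y)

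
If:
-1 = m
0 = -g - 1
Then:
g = -1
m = -1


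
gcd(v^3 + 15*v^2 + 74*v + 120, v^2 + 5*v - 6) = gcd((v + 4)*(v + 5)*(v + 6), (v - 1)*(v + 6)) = v + 6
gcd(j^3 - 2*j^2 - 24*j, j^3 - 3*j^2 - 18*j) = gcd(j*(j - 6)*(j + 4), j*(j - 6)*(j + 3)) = j^2 - 6*j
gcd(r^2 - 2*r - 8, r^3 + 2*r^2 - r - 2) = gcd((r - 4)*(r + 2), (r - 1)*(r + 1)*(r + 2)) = r + 2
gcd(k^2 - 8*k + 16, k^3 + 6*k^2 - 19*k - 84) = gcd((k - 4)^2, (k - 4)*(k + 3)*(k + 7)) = k - 4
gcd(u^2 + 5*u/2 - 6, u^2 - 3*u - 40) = 1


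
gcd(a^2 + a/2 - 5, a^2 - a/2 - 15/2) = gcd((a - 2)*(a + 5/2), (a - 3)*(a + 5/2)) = a + 5/2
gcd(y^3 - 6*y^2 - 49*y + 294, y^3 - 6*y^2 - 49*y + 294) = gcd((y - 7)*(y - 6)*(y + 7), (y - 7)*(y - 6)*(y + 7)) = y^3 - 6*y^2 - 49*y + 294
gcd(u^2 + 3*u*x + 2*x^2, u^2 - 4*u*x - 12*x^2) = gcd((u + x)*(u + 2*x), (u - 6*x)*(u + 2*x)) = u + 2*x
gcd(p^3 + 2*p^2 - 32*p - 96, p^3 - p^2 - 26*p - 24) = p^2 - 2*p - 24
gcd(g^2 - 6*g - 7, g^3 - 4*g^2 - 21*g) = g - 7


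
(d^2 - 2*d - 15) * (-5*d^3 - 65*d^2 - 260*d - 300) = -5*d^5 - 55*d^4 - 55*d^3 + 1195*d^2 + 4500*d + 4500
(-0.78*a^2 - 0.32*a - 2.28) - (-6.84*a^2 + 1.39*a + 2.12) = 6.06*a^2 - 1.71*a - 4.4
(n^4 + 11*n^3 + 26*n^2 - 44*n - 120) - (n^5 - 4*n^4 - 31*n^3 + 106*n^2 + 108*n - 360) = -n^5 + 5*n^4 + 42*n^3 - 80*n^2 - 152*n + 240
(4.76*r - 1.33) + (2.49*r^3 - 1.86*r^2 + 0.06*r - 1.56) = 2.49*r^3 - 1.86*r^2 + 4.82*r - 2.89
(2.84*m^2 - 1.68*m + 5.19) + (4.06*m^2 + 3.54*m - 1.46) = 6.9*m^2 + 1.86*m + 3.73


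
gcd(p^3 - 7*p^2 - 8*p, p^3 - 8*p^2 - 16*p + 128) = p - 8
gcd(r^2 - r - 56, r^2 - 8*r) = r - 8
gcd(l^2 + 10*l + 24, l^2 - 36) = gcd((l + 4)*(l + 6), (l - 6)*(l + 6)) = l + 6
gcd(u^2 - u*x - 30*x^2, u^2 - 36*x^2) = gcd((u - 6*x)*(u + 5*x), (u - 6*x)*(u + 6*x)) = -u + 6*x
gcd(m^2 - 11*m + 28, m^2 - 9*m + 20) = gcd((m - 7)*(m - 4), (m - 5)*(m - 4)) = m - 4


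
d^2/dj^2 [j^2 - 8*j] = 2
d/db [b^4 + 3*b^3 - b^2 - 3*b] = 4*b^3 + 9*b^2 - 2*b - 3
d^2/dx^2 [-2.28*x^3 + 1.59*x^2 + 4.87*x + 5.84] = 3.18 - 13.68*x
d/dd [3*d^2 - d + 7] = 6*d - 1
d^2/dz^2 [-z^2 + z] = -2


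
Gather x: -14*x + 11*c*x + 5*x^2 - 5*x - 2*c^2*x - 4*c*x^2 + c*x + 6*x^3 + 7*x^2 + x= 6*x^3 + x^2*(12 - 4*c) + x*(-2*c^2 + 12*c - 18)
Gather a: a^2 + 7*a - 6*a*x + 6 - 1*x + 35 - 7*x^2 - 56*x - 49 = a^2 + a*(7 - 6*x) - 7*x^2 - 57*x - 8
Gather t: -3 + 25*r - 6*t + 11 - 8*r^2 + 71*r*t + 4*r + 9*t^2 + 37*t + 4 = -8*r^2 + 29*r + 9*t^2 + t*(71*r + 31) + 12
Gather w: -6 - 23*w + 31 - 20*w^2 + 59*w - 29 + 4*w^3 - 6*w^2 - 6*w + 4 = 4*w^3 - 26*w^2 + 30*w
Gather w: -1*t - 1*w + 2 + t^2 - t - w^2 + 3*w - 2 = t^2 - 2*t - w^2 + 2*w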